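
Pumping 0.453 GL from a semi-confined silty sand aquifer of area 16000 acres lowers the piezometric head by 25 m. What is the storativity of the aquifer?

A = 16000 acres = 6.475 × 10^7 m²
ΔV = 0.453 GL = 4.53 × 10^5 m³
S = ΔV / (A × Δh) = 4.53 × 10^5 m³ / (6.475 × 10^7 m² × 25 m) = 2.798 × 10^-4

S ≈ 2.8 × 10^-4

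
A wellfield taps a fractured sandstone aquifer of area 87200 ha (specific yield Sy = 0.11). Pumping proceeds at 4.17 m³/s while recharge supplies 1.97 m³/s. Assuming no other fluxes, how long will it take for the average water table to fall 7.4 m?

t ≈ 3730 days

A = 87200 ha = 8.72 × 10^8 m²
ΔV = Sy × A × Δh = 0.11 × 8.72 × 10^8 × 7.4 = 7.098 × 10^8 m³
Net withdrawal = 4.17 − 1.97 = 2.2 m³/s = 1.901 × 10^5 m³/d
t = ΔV / Q = 7.098 × 10^8 m³ / 1.901 × 10^5 m³/d = 3734 d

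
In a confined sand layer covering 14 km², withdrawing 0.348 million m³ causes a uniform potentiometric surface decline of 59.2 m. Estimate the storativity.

A = 14 km² = 1.4 × 10^7 m²
ΔV = 0.348 million m³ = 3.48 × 10^5 m³
S = ΔV / (A × Δh) = 3.48 × 10^5 m³ / (1.4 × 10^7 m² × 59.2 m) = 4.199 × 10^-4

S ≈ 4.2 × 10^-4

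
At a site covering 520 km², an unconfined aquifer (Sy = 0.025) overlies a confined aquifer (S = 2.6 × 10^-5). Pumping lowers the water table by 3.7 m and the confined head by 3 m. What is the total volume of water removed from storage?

A = 520 km² = 5.2 × 10^8 m²
Unconfined: ΔV_u = Sy × A × Δh_u = 0.025 × 5.2 × 10^8 × 3.7 = 4.81 × 10^7 m³
Confined: ΔV_c = S × A × Δh_c = 2.6 × 10^-5 × 5.2 × 10^8 × 3 = 40560 m³
Total ΔV = 4.81 × 10^7 + 40560 = 4.814 × 10^7 m³

ΔV ≈ 4.81 × 10^7 m³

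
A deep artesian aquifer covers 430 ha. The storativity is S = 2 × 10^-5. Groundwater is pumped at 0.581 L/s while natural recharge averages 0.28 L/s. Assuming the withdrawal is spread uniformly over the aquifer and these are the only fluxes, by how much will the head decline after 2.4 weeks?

A = 430 ha = 4.3 × 10^6 m²
Net abstraction = 0.581 − 0.28 = 0.301 L/s
Q_net = 0.301 L/s = 26.01 m³/d
t = 2.4 weeks = 16.8 d
ΔV = Q × t = 26.01 m³/d × 16.8 d = 436.9 m³
Δh = ΔV / (S × A) = 436.9 / (2 × 10^-5 × 4.3 × 10^6) = 5.08 m

Δh ≈ 5.08 m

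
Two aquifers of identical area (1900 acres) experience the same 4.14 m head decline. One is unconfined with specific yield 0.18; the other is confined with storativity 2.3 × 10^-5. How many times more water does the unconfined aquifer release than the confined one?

ΔV_u / ΔV_c ≈ 7830

A = 1900 acres = 7.689 × 10^6 m²
Unconfined: ΔV_u = Sy × A × Δh = 0.18 × 7.689 × 10^6 × 4.14 = 5.73 × 10^6 m³
Confined: ΔV_c = S × A × Δh = 2.3 × 10^-5 × 7.689 × 10^6 × 4.14 = 732.1 m³
Ratio = ΔV_u / ΔV_c = Sy / S = 0.18 / 2.3 × 10^-5 = 7826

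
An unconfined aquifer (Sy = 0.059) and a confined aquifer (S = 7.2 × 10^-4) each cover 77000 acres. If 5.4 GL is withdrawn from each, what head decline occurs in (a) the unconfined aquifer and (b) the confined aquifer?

A = 77000 acres = 3.116 × 10^8 m²
ΔV = 5.4 GL = 5.4 × 10^6 m³
Unconfined: Δh_u = ΔV/(Sy·A) = 5.4 × 10^6/(0.059 × 3.116 × 10^8) = 0.2937 m
Confined: Δh_c = ΔV/(S·A) = 5.4 × 10^6/(7.2 × 10^-4 × 3.116 × 10^8) = 24.07 m

Δh_u ≈ 0.294 m; Δh_c ≈ 24.1 m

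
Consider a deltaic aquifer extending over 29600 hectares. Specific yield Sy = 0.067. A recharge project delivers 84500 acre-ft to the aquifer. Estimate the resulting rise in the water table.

A = 29600 hectares = 2.96 × 10^8 m²
ΔV = 84500 acre-ft = 1.042 × 10^8 m³
Δh = ΔV / (Sy × A) = 1.042 × 10^8 m³ / (0.067 × 2.96 × 10^8 m²) = 5.256 m

Δh ≈ 5.26 m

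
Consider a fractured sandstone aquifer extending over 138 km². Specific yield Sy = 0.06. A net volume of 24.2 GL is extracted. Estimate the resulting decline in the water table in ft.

A = 138 km² = 1.38 × 10^8 m²
ΔV = 24.2 GL = 2.42 × 10^7 m³
Δh = ΔV / (Sy × A) = 2.42 × 10^7 m³ / (0.06 × 1.38 × 10^8 m²) = 2.923 m
Δh = 2.923 m = 9.589 ft

Δh ≈ 9.59 ft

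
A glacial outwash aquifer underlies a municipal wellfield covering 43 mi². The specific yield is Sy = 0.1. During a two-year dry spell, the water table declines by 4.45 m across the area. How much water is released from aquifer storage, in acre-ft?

A = 43 mi² = 1.114 × 10^8 m²
ΔV = Sy × A × Δh = 0.1 × 1.114 × 10^8 m² × 4.45 m = 4.956 × 10^7 m³
ΔV = 4.956 × 10^7 m³ = 40180 acre-ft

ΔV ≈ 40200 acre-ft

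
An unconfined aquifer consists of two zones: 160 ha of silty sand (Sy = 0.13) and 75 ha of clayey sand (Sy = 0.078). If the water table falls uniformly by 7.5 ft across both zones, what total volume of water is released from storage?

A₁ = 160 ha = 1.6 × 10^6 m²; A₂ = 75 ha = 7.5 × 10^5 m²
Δh = 7.5 ft = 2.286 m
ΔV₁ = 0.13 × 1.6 × 10^6 × 2.286 = 4.755 × 10^5 m³
ΔV₂ = 0.078 × 7.5 × 10^5 × 2.286 = 1.337 × 10^5 m³
ΔV = ΔV₁ + ΔV₂ = 6.092 × 10^5 m³

ΔV ≈ 6.09 × 10^5 m³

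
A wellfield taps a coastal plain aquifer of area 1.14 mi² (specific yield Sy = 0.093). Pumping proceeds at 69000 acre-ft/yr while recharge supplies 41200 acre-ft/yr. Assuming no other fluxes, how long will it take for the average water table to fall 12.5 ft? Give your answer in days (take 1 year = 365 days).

A = 1.14 mi² = 2.953 × 10^6 m²
Δh = 12.5 ft = 3.81 m
ΔV = Sy × A × Δh = 0.093 × 2.953 × 10^6 × 3.81 = 1.046 × 10^6 m³
Net withdrawal = 69000 − 41200 = 27800 acre-ft/yr = 93950 m³/d
t = ΔV / Q = 1.046 × 10^6 m³ / 93950 m³/d = 11.14 d

t ≈ 11.1 days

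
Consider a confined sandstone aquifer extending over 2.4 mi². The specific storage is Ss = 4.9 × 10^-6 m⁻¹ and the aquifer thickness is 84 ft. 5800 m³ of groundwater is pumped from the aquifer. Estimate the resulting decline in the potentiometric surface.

Δh ≈ 7.44 m

b = 84 ft = 25.6 m
S = Ss × b = 4.9 × 10^-6 m⁻¹ × 25.6 m = 1.255 × 10^-4
A = 2.4 mi² = 6.216 × 10^6 m²
Δh = ΔV / (S × A) = 5800 m³ / (1.255 × 10^-4 × 6.216 × 10^6 m²) = 7.438 m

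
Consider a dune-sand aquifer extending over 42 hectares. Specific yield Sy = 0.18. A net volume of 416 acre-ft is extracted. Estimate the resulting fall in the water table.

A = 42 hectares = 4.2 × 10^5 m²
ΔV = 416 acre-ft = 5.131 × 10^5 m³
Δh = ΔV / (Sy × A) = 5.131 × 10^5 m³ / (0.18 × 4.2 × 10^5 m²) = 6.787 m

Δh ≈ 6.79 m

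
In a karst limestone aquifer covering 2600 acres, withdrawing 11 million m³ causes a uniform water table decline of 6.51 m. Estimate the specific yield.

Sy ≈ 0.16

A = 2600 acres = 1.052 × 10^7 m²
ΔV = 11 million m³ = 1.1 × 10^7 m³
Sy = ΔV / (A × Δh) = 1.1 × 10^7 m³ / (1.052 × 10^7 m² × 6.51 m) = 0.1606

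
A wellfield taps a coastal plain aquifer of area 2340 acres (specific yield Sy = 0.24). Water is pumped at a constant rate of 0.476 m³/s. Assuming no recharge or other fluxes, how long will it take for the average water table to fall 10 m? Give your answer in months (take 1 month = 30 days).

t ≈ 18.4 months

A = 2340 acres = 9.47 × 10^6 m²
ΔV = Sy × A × Δh = 0.24 × 9.47 × 10^6 × 10 = 2.273 × 10^7 m³
Q = 0.476 m³/s = 41130 m³/d
t = ΔV / Q = 2.273 × 10^7 m³ / 41130 m³/d = 552.6 d
t = 552.6 d ≈ 18.42 months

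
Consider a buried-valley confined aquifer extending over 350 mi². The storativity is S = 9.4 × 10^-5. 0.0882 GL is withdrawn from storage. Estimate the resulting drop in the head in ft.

Δh ≈ 3.4 ft

A = 350 mi² = 9.065 × 10^8 m²
ΔV = 0.0882 GL = 88200 m³
Δh = ΔV / (S × A) = 88200 m³ / (9.4 × 10^-5 × 9.065 × 10^8 m²) = 1.035 m
Δh = 1.035 m = 3.396 ft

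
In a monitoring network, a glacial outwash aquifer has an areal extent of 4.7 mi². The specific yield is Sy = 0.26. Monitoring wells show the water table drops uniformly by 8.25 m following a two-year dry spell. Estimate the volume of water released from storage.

ΔV ≈ 2.61 × 10^7 m³

A = 4.7 mi² = 1.217 × 10^7 m²
ΔV = Sy × A × Δh = 0.26 × 1.217 × 10^7 m² × 8.25 m = 2.611 × 10^7 m³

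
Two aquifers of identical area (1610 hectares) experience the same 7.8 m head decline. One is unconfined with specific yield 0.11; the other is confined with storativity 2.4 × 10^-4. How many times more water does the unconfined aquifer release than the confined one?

ΔV_u / ΔV_c ≈ 458

A = 1610 hectares = 1.61 × 10^7 m²
Unconfined: ΔV_u = Sy × A × Δh = 0.11 × 1.61 × 10^7 × 7.8 = 1.381 × 10^7 m³
Confined: ΔV_c = S × A × Δh = 2.4 × 10^-4 × 1.61 × 10^7 × 7.8 = 30140 m³
Ratio = ΔV_u / ΔV_c = Sy / S = 0.11 / 2.4 × 10^-4 = 458.3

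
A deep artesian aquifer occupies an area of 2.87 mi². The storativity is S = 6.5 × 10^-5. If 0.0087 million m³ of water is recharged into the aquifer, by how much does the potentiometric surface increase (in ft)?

Δh ≈ 59.1 ft

A = 2.87 mi² = 7.433 × 10^6 m²
ΔV = 0.0087 million m³ = 8700 m³
Δh = ΔV / (S × A) = 8700 m³ / (6.5 × 10^-5 × 7.433 × 10^6 m²) = 18.01 m
Δh = 18.01 m = 59.08 ft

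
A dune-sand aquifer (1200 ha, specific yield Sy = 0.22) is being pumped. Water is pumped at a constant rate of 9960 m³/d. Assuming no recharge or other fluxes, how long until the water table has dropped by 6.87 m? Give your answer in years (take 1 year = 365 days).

t ≈ 4.99 years

A = 1200 ha = 1.2 × 10^7 m²
ΔV = Sy × A × Δh = 0.22 × 1.2 × 10^7 × 6.87 = 1.814 × 10^7 m³
t = ΔV / Q = 1.814 × 10^7 m³ / 9960 m³/d = 1821 d
t = 1821 d ≈ 4.989 years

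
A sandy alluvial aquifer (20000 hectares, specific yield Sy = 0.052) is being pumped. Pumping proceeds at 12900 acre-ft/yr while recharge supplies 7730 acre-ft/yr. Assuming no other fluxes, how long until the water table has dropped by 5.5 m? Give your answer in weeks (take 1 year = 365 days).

A = 20000 hectares = 2 × 10^8 m²
ΔV = Sy × A × Δh = 0.052 × 2 × 10^8 × 5.5 = 5.72 × 10^7 m³
Net withdrawal = 12900 − 7730 = 5170 acre-ft/yr = 17470 m³/d
t = ΔV / Q = 5.72 × 10^7 m³ / 17470 m³/d = 3274 d
t = 3274 d ≈ 467.7 weeks

t ≈ 468 weeks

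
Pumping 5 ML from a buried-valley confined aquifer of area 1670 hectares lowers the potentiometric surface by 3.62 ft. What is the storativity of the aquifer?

A = 1670 hectares = 1.67 × 10^7 m²
Δh = 3.62 ft = 1.103 m
ΔV = 5 ML = 5000 m³
S = ΔV / (A × Δh) = 5000 m³ / (1.67 × 10^7 m² × 1.103 m) = 2.714 × 10^-4

S ≈ 2.7 × 10^-4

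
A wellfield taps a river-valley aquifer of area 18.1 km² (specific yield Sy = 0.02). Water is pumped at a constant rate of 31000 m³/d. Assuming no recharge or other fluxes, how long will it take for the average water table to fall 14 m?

A = 18.1 km² = 1.81 × 10^7 m²
ΔV = Sy × A × Δh = 0.02 × 1.81 × 10^7 × 14 = 5.068 × 10^6 m³
t = ΔV / Q = 5.068 × 10^6 m³ / 31000 m³/d = 163.5 d

t ≈ 163 days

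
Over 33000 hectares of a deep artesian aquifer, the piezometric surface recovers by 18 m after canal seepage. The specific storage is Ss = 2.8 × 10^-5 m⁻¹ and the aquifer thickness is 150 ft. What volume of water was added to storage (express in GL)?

b = 150 ft = 45.72 m
S = Ss × b = 2.8 × 10^-5 m⁻¹ × 45.72 m = 1.28 × 10^-3
A = 33000 hectares = 3.3 × 10^8 m²
ΔV = S × A × Δh = 0.00128 × 3.3 × 10^8 m² × 18 m = 7.604 × 10^6 m³
ΔV = 7.604 × 10^6 m³ = 7.604 GL

ΔV ≈ 7.6 GL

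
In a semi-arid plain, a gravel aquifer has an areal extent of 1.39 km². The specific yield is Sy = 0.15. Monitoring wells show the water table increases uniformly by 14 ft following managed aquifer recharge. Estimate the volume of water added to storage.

ΔV ≈ 8.9 × 10^5 m³

A = 1.39 km² = 1.39 × 10^6 m²
Δh = 14 ft = 4.267 m
ΔV = Sy × A × Δh = 0.15 × 1.39 × 10^6 m² × 4.267 m = 8.897 × 10^5 m³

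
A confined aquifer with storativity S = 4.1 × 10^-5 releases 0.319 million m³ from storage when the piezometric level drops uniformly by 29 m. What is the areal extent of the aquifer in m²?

ΔV = 0.319 million m³ = 3.19 × 10^5 m³
A = ΔV / (S × Δh) = 3.19 × 10^5 / (4.1 × 10^-5 × 29) = 2.683 × 10^8 m²

A ≈ 2.68 × 10^8 m²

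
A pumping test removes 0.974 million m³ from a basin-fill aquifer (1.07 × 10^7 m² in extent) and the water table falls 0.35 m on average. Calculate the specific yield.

Sy ≈ 0.26

ΔV = 0.974 million m³ = 9.74 × 10^5 m³
Sy = ΔV / (A × Δh) = 9.74 × 10^5 m³ / (1.07 × 10^7 m² × 0.35 m) = 0.2601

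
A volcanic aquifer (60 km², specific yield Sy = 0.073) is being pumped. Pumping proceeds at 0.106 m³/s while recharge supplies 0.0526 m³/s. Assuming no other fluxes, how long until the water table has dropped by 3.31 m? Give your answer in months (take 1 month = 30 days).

t ≈ 105 months

A = 60 km² = 6 × 10^7 m²
ΔV = Sy × A × Δh = 0.073 × 6 × 10^7 × 3.31 = 1.45 × 10^7 m³
Net withdrawal = 0.106 − 0.0526 = 0.0534 m³/s = 4614 m³/d
t = ΔV / Q = 1.45 × 10^7 m³ / 4614 m³/d = 3142 d
t = 3142 d ≈ 104.7 months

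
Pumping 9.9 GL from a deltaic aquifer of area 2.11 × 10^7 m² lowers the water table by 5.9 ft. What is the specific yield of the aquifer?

Δh = 5.9 ft = 1.798 m
ΔV = 9.9 GL = 9.9 × 10^6 m³
Sy = ΔV / (A × Δh) = 9.9 × 10^6 m³ / (2.11 × 10^7 m² × 1.798 m) = 0.2609

Sy ≈ 0.26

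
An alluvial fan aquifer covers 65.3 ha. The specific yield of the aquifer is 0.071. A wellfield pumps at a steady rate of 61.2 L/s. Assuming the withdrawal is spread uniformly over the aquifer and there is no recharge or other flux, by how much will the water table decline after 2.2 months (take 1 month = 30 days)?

Δh ≈ 7.53 m

A = 65.3 ha = 6.53 × 10^5 m²
Q = 61.2 L/s = 5288 m³/d
t = 2.2 months = 66 d
ΔV = Q × t = 5288 m³/d × 66 d = 3.49 × 10^5 m³
Δh = ΔV / (Sy × A) = 3.49 × 10^5 / (0.071 × 6.53 × 10^5) = 7.527 m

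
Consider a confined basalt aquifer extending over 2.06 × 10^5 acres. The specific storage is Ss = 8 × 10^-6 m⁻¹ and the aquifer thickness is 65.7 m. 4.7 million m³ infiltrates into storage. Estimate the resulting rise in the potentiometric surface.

Δh ≈ 10.7 m

S = Ss × b = 8 × 10^-6 m⁻¹ × 65.7 m = 5.256 × 10^-4
A = 2.06 × 10^5 acres = 8.337 × 10^8 m²
ΔV = 4.7 million m³ = 4.7 × 10^6 m³
Δh = ΔV / (S × A) = 4.7 × 10^6 m³ / (5.256 × 10^-4 × 8.337 × 10^8 m²) = 10.73 m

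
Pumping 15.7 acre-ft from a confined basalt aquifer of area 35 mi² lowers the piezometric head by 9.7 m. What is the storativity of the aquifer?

S ≈ 2.2 × 10^-5

A = 35 mi² = 9.065 × 10^7 m²
ΔV = 15.7 acre-ft = 19370 m³
S = ΔV / (A × Δh) = 19370 m³ / (9.065 × 10^7 m² × 9.7 m) = 2.202 × 10^-5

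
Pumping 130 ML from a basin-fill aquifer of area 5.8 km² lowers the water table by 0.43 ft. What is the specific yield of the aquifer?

Sy ≈ 0.17

A = 5.8 km² = 5.8 × 10^6 m²
Δh = 0.43 ft = 0.1311 m
ΔV = 130 ML = 1.3 × 10^5 m³
Sy = ΔV / (A × Δh) = 1.3 × 10^5 m³ / (5.8 × 10^6 m² × 0.1311 m) = 0.171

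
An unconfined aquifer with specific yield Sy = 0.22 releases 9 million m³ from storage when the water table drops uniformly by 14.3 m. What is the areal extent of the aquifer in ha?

A ≈ 286 ha

ΔV = 9 million m³ = 9 × 10^6 m³
A = ΔV / (Sy × Δh) = 9 × 10^6 / (0.22 × 14.3) = 2.861 × 10^6 m²
A = 2.861 × 10^6 m² = 286.1 ha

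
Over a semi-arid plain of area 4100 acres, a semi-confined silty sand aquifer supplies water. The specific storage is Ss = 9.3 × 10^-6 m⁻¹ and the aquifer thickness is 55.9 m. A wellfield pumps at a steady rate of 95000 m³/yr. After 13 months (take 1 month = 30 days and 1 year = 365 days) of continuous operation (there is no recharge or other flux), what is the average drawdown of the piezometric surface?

S = Ss × b = 9.3 × 10^-6 m⁻¹ × 55.9 m = 5.199 × 10^-4
A = 4100 acres = 1.659 × 10^7 m²
Q = 95000 m³/yr = 260.3 m³/d
t = 13 months = 390 d
ΔV = Q × t = 260.3 m³/d × 390 d = 1.015 × 10^5 m³
Δh = ΔV / (S × A) = 1.015 × 10^5 / (5.199 × 10^-4 × 1.659 × 10^7) = 11.77 m

Δh ≈ 11.8 m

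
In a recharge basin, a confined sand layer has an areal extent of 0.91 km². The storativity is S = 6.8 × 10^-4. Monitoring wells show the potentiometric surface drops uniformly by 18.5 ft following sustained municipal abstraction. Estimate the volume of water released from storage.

ΔV ≈ 3490 m³

A = 0.91 km² = 9.1 × 10^5 m²
Δh = 18.5 ft = 5.639 m
ΔV = S × A × Δh = 6.8 × 10^-4 × 9.1 × 10^5 m² × 5.639 m = 3489 m³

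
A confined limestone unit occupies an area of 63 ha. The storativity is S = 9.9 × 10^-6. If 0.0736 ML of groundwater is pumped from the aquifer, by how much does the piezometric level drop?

A = 63 ha = 6.3 × 10^5 m²
ΔV = 0.0736 ML = 73.6 m³
Δh = ΔV / (S × A) = 73.6 m³ / (9.9 × 10^-6 × 6.3 × 10^5 m²) = 11.8 m

Δh ≈ 11.8 m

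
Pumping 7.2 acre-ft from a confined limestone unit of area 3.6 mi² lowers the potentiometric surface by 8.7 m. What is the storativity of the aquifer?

S ≈ 1.1 × 10^-4

A = 3.6 mi² = 9.324 × 10^6 m²
ΔV = 7.2 acre-ft = 8881 m³
S = ΔV / (A × Δh) = 8881 m³ / (9.324 × 10^6 m² × 8.7 m) = 1.095 × 10^-4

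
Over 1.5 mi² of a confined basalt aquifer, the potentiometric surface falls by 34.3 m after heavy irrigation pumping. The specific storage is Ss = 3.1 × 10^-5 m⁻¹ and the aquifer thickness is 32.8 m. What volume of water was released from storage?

ΔV ≈ 1.35 × 10^5 m³

S = Ss × b = 3.1 × 10^-5 m⁻¹ × 32.8 m = 1.017 × 10^-3
A = 1.5 mi² = 3.885 × 10^6 m²
ΔV = S × A × Δh = 0.001017 × 3.885 × 10^6 m² × 34.3 m = 1.355 × 10^5 m³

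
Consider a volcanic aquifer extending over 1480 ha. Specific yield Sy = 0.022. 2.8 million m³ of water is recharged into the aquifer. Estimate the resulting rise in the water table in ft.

A = 1480 ha = 1.48 × 10^7 m²
ΔV = 2.8 million m³ = 2.8 × 10^6 m³
Δh = ΔV / (Sy × A) = 2.8 × 10^6 m³ / (0.022 × 1.48 × 10^7 m²) = 8.6 m
Δh = 8.6 m = 28.21 ft

Δh ≈ 28.2 ft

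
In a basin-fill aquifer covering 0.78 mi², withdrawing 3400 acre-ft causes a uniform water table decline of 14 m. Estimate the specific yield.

A = 0.78 mi² = 2.02 × 10^6 m²
ΔV = 3400 acre-ft = 4.194 × 10^6 m³
Sy = ΔV / (A × Δh) = 4.194 × 10^6 m³ / (2.02 × 10^6 m² × 14 m) = 0.1483

Sy ≈ 0.15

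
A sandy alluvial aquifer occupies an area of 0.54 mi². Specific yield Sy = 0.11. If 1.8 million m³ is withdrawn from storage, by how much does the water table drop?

A = 0.54 mi² = 1.399 × 10^6 m²
ΔV = 1.8 million m³ = 1.8 × 10^6 m³
Δh = ΔV / (Sy × A) = 1.8 × 10^6 m³ / (0.11 × 1.399 × 10^6 m²) = 11.7 m

Δh ≈ 11.7 m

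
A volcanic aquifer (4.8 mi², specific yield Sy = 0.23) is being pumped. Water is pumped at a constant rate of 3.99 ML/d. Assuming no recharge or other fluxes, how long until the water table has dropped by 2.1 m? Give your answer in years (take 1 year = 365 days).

A = 4.8 mi² = 1.243 × 10^7 m²
ΔV = Sy × A × Δh = 0.23 × 1.243 × 10^7 × 2.1 = 6.005 × 10^6 m³
Q = 3.99 ML/d = 3990 m³/d
t = ΔV / Q = 6.005 × 10^6 m³ / 3990 m³/d = 1505 d
t = 1505 d ≈ 4.123 years

t ≈ 4.12 years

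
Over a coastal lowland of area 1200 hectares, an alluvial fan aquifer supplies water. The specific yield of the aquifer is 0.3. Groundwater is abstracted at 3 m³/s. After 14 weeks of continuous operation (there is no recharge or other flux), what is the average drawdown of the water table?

A = 1200 hectares = 1.2 × 10^7 m²
Q = 3 m³/s = 2.592 × 10^5 m³/d
t = 14 weeks = 98 d
ΔV = Q × t = 2.592 × 10^5 m³/d × 98 d = 2.54 × 10^7 m³
Δh = ΔV / (Sy × A) = 2.54 × 10^7 / (0.3 × 1.2 × 10^7) = 7.056 m

Δh ≈ 7.06 m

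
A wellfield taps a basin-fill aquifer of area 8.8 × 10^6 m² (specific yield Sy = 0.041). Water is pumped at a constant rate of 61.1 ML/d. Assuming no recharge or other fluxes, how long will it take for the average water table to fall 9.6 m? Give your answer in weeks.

t ≈ 8.1 weeks

ΔV = Sy × A × Δh = 0.041 × 8.8 × 10^6 × 9.6 = 3.464 × 10^6 m³
Q = 61.1 ML/d = 61100 m³/d
t = ΔV / Q = 3.464 × 10^6 m³ / 61100 m³/d = 56.69 d
t = 56.69 d ≈ 8.098 weeks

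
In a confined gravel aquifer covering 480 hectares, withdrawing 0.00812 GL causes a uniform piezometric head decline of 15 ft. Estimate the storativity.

A = 480 hectares = 4.8 × 10^6 m²
Δh = 15 ft = 4.572 m
ΔV = 0.00812 GL = 8120 m³
S = ΔV / (A × Δh) = 8120 m³ / (4.8 × 10^6 m² × 4.572 m) = 3.7 × 10^-4

S ≈ 3.7 × 10^-4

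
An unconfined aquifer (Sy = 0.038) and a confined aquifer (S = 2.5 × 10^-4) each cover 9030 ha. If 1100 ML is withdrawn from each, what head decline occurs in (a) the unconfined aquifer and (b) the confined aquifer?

Δh_u ≈ 0.321 m; Δh_c ≈ 48.7 m

A = 9030 ha = 9.03 × 10^7 m²
ΔV = 1100 ML = 1.1 × 10^6 m³
Unconfined: Δh_u = ΔV/(Sy·A) = 1.1 × 10^6/(0.038 × 9.03 × 10^7) = 0.3206 m
Confined: Δh_c = ΔV/(S·A) = 1.1 × 10^6/(2.5 × 10^-4 × 9.03 × 10^7) = 48.73 m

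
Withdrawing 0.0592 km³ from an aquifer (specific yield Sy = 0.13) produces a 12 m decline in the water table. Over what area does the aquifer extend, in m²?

A ≈ 3.79 × 10^7 m²

ΔV = 0.0592 km³ = 5.92 × 10^7 m³
A = ΔV / (Sy × Δh) = 5.92 × 10^7 / (0.13 × 12) = 3.795 × 10^7 m²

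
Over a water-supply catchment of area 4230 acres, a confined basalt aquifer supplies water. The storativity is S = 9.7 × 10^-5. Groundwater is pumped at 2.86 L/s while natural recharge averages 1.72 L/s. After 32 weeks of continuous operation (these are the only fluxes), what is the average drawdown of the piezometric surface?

Δh ≈ 13.3 m

A = 4230 acres = 1.712 × 10^7 m²
Net abstraction = 2.86 − 1.72 = 1.14 L/s
Q_net = 1.14 L/s = 98.5 m³/d
t = 32 weeks = 224 d
ΔV = Q × t = 98.5 m³/d × 224 d = 22060 m³
Δh = ΔV / (S × A) = 22060 / (9.7 × 10^-5 × 1.712 × 10^7) = 13.29 m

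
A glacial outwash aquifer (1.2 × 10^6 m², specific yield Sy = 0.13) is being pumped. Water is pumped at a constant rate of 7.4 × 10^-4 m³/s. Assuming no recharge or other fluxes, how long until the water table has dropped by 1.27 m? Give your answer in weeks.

t ≈ 443 weeks

ΔV = Sy × A × Δh = 0.13 × 1.2 × 10^6 × 1.27 = 1.981 × 10^5 m³
Q = 7.4 × 10^-4 m³/s = 63.94 m³/d
t = ΔV / Q = 1.981 × 10^5 m³ / 63.94 m³/d = 3099 d
t = 3099 d ≈ 442.7 weeks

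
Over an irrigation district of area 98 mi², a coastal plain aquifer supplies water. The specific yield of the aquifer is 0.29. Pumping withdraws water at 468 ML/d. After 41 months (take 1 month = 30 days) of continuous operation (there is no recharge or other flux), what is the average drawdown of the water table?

A = 98 mi² = 2.538 × 10^8 m²
Q = 468 ML/d = 4.68 × 10^5 m³/d
t = 41 months = 1230 d
ΔV = Q × t = 4.68 × 10^5 m³/d × 1230 d = 5.756 × 10^8 m³
Δh = ΔV / (Sy × A) = 5.756 × 10^8 / (0.29 × 2.538 × 10^8) = 7.82 m

Δh ≈ 7.82 m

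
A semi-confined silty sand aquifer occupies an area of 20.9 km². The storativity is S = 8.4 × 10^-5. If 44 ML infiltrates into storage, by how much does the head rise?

Δh ≈ 25.1 m

A = 20.9 km² = 2.09 × 10^7 m²
ΔV = 44 ML = 44000 m³
Δh = ΔV / (S × A) = 44000 m³ / (8.4 × 10^-5 × 2.09 × 10^7 m²) = 25.06 m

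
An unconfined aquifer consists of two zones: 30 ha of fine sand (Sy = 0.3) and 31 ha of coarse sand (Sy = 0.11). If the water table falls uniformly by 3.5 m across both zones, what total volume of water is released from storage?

A₁ = 30 ha = 3 × 10^5 m²; A₂ = 31 ha = 3.1 × 10^5 m²
ΔV₁ = 0.3 × 3 × 10^5 × 3.5 = 3.15 × 10^5 m³
ΔV₂ = 0.11 × 3.1 × 10^5 × 3.5 = 1.194 × 10^5 m³
ΔV = ΔV₁ + ΔV₂ = 4.343 × 10^5 m³

ΔV ≈ 4.34 × 10^5 m³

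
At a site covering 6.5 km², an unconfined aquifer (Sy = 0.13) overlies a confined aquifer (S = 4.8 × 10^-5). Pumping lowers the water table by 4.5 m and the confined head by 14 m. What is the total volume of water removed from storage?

ΔV ≈ 3.81 × 10^6 m³

A = 6.5 km² = 6.5 × 10^6 m²
Unconfined: ΔV_u = Sy × A × Δh_u = 0.13 × 6.5 × 10^6 × 4.5 = 3.803 × 10^6 m³
Confined: ΔV_c = S × A × Δh_c = 4.8 × 10^-5 × 6.5 × 10^6 × 14 = 4368 m³
Total ΔV = 3.803 × 10^6 + 4368 = 3.807 × 10^6 m³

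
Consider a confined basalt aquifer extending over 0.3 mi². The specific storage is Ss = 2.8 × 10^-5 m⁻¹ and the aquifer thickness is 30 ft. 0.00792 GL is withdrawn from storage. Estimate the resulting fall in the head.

b = 30 ft = 9.144 m
S = Ss × b = 2.8 × 10^-5 m⁻¹ × 9.144 m = 2.56 × 10^-4
A = 0.3 mi² = 7.77 × 10^5 m²
ΔV = 0.00792 GL = 7920 m³
Δh = ΔV / (S × A) = 7920 m³ / (2.56 × 10^-4 × 7.77 × 10^5 m²) = 39.81 m

Δh ≈ 39.8 m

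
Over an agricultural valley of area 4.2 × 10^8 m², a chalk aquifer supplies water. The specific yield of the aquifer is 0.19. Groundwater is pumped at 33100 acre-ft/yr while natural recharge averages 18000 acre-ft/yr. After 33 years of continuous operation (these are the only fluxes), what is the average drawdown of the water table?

Δh ≈ 7.7 m

Net abstraction = 33100 − 18000 = 15100 acre-ft/yr
Q_net = 15100 acre-ft/yr = 51030 m³/d
t = 33 years = 12040 d
ΔV = Q × t = 51030 m³/d × 12040 d = 6.146 × 10^8 m³
Δh = ΔV / (Sy × A) = 6.146 × 10^8 / (0.19 × 4.2 × 10^8) = 7.702 m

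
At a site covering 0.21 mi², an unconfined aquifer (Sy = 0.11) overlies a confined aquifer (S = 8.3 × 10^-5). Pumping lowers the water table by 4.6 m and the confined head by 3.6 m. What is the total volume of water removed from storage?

A = 0.21 mi² = 5.439 × 10^5 m²
Unconfined: ΔV_u = Sy × A × Δh_u = 0.11 × 5.439 × 10^5 × 4.6 = 2.752 × 10^5 m³
Confined: ΔV_c = S × A × Δh_c = 8.3 × 10^-5 × 5.439 × 10^5 × 3.6 = 162.5 m³
Total ΔV = 2.752 × 10^5 + 162.5 = 2.754 × 10^5 m³

ΔV ≈ 2.75 × 10^5 m³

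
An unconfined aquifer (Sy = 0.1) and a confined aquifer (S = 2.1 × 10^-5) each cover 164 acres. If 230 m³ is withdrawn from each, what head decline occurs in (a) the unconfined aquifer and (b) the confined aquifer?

A = 164 acres = 6.637 × 10^5 m²
Unconfined: Δh_u = ΔV/(Sy·A) = 230/(0.1 × 6.637 × 10^5) = 0.003466 m
Confined: Δh_c = ΔV/(S·A) = 230/(2.1 × 10^-5 × 6.637 × 10^5) = 16.5 m

Δh_u ≈ 0.00347 m; Δh_c ≈ 16.5 m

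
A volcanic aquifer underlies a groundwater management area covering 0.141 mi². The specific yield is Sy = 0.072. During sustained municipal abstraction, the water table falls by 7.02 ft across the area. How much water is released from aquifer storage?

ΔV ≈ 56300 m³

A = 0.141 mi² = 3.652 × 10^5 m²
Δh = 7.02 ft = 2.14 m
ΔV = Sy × A × Δh = 0.072 × 3.652 × 10^5 m² × 2.14 m = 56260 m³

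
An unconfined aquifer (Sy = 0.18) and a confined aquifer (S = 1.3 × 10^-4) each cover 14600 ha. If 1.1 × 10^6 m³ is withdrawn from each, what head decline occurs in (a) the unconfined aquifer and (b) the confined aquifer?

Δh_u ≈ 0.0419 m; Δh_c ≈ 58 m

A = 14600 ha = 1.46 × 10^8 m²
Unconfined: Δh_u = ΔV/(Sy·A) = 1.1 × 10^6/(0.18 × 1.46 × 10^8) = 0.04186 m
Confined: Δh_c = ΔV/(S·A) = 1.1 × 10^6/(1.3 × 10^-4 × 1.46 × 10^8) = 57.96 m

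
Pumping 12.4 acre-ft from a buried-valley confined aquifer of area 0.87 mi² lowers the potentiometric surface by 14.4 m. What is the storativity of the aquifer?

S ≈ 4.7 × 10^-4

A = 0.87 mi² = 2.253 × 10^6 m²
ΔV = 12.4 acre-ft = 15300 m³
S = ΔV / (A × Δh) = 15300 m³ / (2.253 × 10^6 m² × 14.4 m) = 4.714 × 10^-4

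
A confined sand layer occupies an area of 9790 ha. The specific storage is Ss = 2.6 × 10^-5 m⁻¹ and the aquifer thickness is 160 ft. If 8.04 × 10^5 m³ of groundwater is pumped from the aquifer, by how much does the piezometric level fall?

b = 160 ft = 48.77 m
S = Ss × b = 2.6 × 10^-5 m⁻¹ × 48.77 m = 1.268 × 10^-3
A = 9790 ha = 9.79 × 10^7 m²
Δh = ΔV / (S × A) = 8.04 × 10^5 m³ / (0.001268 × 9.79 × 10^7 m²) = 6.477 m

Δh ≈ 6.48 m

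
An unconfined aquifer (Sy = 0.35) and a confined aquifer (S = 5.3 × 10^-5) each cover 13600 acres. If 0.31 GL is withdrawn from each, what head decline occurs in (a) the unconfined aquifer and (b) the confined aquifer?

Δh_u ≈ 0.0161 m; Δh_c ≈ 106 m

A = 13600 acres = 5.504 × 10^7 m²
ΔV = 0.31 GL = 3.1 × 10^5 m³
Unconfined: Δh_u = ΔV/(Sy·A) = 3.1 × 10^5/(0.35 × 5.504 × 10^7) = 0.01609 m
Confined: Δh_c = ΔV/(S·A) = 3.1 × 10^5/(5.3 × 10^-5 × 5.504 × 10^7) = 106.3 m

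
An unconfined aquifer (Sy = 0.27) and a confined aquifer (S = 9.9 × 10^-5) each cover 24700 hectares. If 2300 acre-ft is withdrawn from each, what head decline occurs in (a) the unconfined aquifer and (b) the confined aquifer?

Δh_u ≈ 0.0425 m; Δh_c ≈ 116 m

A = 24700 hectares = 2.47 × 10^8 m²
ΔV = 2300 acre-ft = 2.837 × 10^6 m³
Unconfined: Δh_u = ΔV/(Sy·A) = 2.837 × 10^6/(0.27 × 2.47 × 10^8) = 0.04254 m
Confined: Δh_c = ΔV/(S·A) = 2.837 × 10^6/(9.9 × 10^-5 × 2.47 × 10^8) = 116 m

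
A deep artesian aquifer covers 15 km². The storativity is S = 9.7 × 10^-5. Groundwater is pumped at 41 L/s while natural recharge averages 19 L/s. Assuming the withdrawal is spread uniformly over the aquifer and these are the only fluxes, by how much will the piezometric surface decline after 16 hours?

A = 15 km² = 1.5 × 10^7 m²
Net abstraction = 41 − 19 = 22 L/s
Q_net = 22 L/s = 1901 m³/d
t = 16 hours = 0.6667 d
ΔV = Q × t = 1901 m³/d × 0.6667 d = 1267 m³
Δh = ΔV / (S × A) = 1267 / (9.7 × 10^-5 × 1.5 × 10^7) = 0.8709 m

Δh ≈ 0.871 m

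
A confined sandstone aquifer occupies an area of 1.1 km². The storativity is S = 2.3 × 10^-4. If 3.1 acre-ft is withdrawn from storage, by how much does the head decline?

Δh ≈ 15.1 m

A = 1.1 km² = 1.1 × 10^6 m²
ΔV = 3.1 acre-ft = 3824 m³
Δh = ΔV / (S × A) = 3824 m³ / (2.3 × 10^-4 × 1.1 × 10^6 m²) = 15.11 m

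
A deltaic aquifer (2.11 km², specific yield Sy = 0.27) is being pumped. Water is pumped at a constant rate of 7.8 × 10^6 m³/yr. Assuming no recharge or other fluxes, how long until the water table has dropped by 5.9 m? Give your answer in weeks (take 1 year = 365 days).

t ≈ 22.5 weeks

A = 2.11 km² = 2.11 × 10^6 m²
ΔV = Sy × A × Δh = 0.27 × 2.11 × 10^6 × 5.9 = 3.361 × 10^6 m³
Q = 7.8 × 10^6 m³/yr = 21370 m³/d
t = ΔV / Q = 3.361 × 10^6 m³ / 21370 m³/d = 157.3 d
t = 157.3 d ≈ 22.47 weeks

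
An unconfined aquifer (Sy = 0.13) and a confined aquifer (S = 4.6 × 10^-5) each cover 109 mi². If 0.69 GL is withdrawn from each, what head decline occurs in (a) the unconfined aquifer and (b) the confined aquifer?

A = 109 mi² = 2.823 × 10^8 m²
ΔV = 0.69 GL = 6.9 × 10^5 m³
Unconfined: Δh_u = ΔV/(Sy·A) = 6.9 × 10^5/(0.13 × 2.823 × 10^8) = 0.0188 m
Confined: Δh_c = ΔV/(S·A) = 6.9 × 10^5/(4.6 × 10^-5 × 2.823 × 10^8) = 53.13 m

Δh_u ≈ 0.0188 m; Δh_c ≈ 53.1 m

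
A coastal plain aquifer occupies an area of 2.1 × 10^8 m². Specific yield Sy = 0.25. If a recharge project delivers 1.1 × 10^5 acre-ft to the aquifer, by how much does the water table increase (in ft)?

ΔV = 1.1 × 10^5 acre-ft = 1.357 × 10^8 m³
Δh = ΔV / (Sy × A) = 1.357 × 10^8 m³ / (0.25 × 2.1 × 10^8 m²) = 2.584 m
Δh = 2.584 m = 8.479 ft

Δh ≈ 8.48 ft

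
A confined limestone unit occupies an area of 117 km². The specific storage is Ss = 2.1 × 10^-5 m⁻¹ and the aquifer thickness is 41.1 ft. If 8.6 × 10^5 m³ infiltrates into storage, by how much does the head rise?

Δh ≈ 27.9 m

b = 41.1 ft = 12.53 m
S = Ss × b = 2.1 × 10^-5 m⁻¹ × 12.53 m = 2.631 × 10^-4
A = 117 km² = 1.17 × 10^8 m²
Δh = ΔV / (S × A) = 8.6 × 10^5 m³ / (2.631 × 10^-4 × 1.17 × 10^8 m²) = 27.94 m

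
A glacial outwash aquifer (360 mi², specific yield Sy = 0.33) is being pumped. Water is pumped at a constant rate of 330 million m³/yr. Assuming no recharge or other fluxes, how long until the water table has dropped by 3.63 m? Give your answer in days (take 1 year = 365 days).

A = 360 mi² = 9.324 × 10^8 m²
ΔV = Sy × A × Δh = 0.33 × 9.324 × 10^8 × 3.63 = 1.117 × 10^9 m³
Q = 330 million m³/yr = 9.041 × 10^5 m³/d
t = ΔV / Q = 1.117 × 10^9 m³ / 9.041 × 10^5 m³/d = 1235 d

t ≈ 1240 days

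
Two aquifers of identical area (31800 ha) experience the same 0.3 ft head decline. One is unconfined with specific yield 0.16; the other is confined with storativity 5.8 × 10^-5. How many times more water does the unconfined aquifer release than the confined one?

ΔV_u / ΔV_c ≈ 2760

A = 31800 ha = 3.18 × 10^8 m²
Δh = 0.3 ft = 0.09144 m
Unconfined: ΔV_u = Sy × A × Δh = 0.16 × 3.18 × 10^8 × 0.09144 = 4.652 × 10^6 m³
Confined: ΔV_c = S × A × Δh = 5.8 × 10^-5 × 3.18 × 10^8 × 0.09144 = 1687 m³
Ratio = ΔV_u / ΔV_c = Sy / S = 0.16 / 5.8 × 10^-5 = 2759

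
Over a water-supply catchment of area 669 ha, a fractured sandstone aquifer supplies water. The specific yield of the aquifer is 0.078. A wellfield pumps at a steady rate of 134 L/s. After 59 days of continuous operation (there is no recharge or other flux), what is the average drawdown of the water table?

A = 669 ha = 6.69 × 10^6 m²
Q = 134 L/s = 11580 m³/d
ΔV = Q × t = 11580 m³/d × 59 d = 6.831 × 10^5 m³
Δh = ΔV / (Sy × A) = 6.831 × 10^5 / (0.078 × 6.69 × 10^6) = 1.309 m

Δh ≈ 1.31 m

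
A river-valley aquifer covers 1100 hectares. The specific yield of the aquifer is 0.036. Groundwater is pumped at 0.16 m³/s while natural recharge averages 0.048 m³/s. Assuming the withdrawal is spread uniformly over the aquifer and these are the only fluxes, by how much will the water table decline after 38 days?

Δh ≈ 0.929 m

A = 1100 hectares = 1.1 × 10^7 m²
Net abstraction = 0.16 − 0.048 = 0.112 m³/s
Q_net = 0.112 m³/s = 9677 m³/d
ΔV = Q × t = 9677 m³/d × 38 d = 3.677 × 10^5 m³
Δh = ΔV / (Sy × A) = 3.677 × 10^5 / (0.036 × 1.1 × 10^7) = 0.9286 m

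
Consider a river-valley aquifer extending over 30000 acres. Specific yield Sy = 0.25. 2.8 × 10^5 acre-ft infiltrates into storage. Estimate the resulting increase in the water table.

Δh ≈ 11.4 m

A = 30000 acres = 1.214 × 10^8 m²
ΔV = 2.8 × 10^5 acre-ft = 3.454 × 10^8 m³
Δh = ΔV / (Sy × A) = 3.454 × 10^8 m³ / (0.25 × 1.214 × 10^8 m²) = 11.38 m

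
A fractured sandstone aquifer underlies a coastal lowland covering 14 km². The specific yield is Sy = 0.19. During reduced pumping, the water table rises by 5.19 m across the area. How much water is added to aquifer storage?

ΔV ≈ 1.38 × 10^7 m³

A = 14 km² = 1.4 × 10^7 m²
ΔV = Sy × A × Δh = 0.19 × 1.4 × 10^7 m² × 5.19 m = 1.381 × 10^7 m³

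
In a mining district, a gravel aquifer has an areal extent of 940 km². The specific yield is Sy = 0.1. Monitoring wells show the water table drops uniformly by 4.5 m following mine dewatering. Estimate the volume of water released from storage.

A = 940 km² = 9.4 × 10^8 m²
ΔV = Sy × A × Δh = 0.1 × 9.4 × 10^8 m² × 4.5 m = 4.23 × 10^8 m³

ΔV ≈ 4.23 × 10^8 m³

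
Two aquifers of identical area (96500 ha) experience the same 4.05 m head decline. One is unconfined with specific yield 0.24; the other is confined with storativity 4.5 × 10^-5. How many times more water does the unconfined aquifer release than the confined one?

A = 96500 ha = 9.65 × 10^8 m²
Unconfined: ΔV_u = Sy × A × Δh = 0.24 × 9.65 × 10^8 × 4.05 = 9.38 × 10^8 m³
Confined: ΔV_c = S × A × Δh = 4.5 × 10^-5 × 9.65 × 10^8 × 4.05 = 1.759 × 10^5 m³
Ratio = ΔV_u / ΔV_c = Sy / S = 0.24 / 4.5 × 10^-5 = 5333

ΔV_u / ΔV_c ≈ 5330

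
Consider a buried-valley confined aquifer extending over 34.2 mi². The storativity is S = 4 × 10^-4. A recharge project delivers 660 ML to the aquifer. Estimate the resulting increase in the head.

A = 34.2 mi² = 8.858 × 10^7 m²
ΔV = 660 ML = 6.6 × 10^5 m³
Δh = ΔV / (S × A) = 6.6 × 10^5 m³ / (4 × 10^-4 × 8.858 × 10^7 m²) = 18.63 m

Δh ≈ 18.6 m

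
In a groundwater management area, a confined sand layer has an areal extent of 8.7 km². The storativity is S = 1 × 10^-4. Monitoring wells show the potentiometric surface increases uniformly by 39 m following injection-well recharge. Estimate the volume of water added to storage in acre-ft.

ΔV ≈ 27.5 acre-ft

A = 8.7 km² = 8.7 × 10^6 m²
ΔV = S × A × Δh = 1 × 10^-4 × 8.7 × 10^6 m² × 39 m = 33930 m³
ΔV = 33930 m³ = 27.51 acre-ft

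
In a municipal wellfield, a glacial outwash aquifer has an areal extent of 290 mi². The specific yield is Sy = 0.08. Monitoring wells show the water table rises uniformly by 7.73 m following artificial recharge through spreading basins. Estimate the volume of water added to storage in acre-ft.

ΔV ≈ 3.77 × 10^5 acre-ft

A = 290 mi² = 7.511 × 10^8 m²
ΔV = Sy × A × Δh = 0.08 × 7.511 × 10^8 m² × 7.73 m = 4.645 × 10^8 m³
ΔV = 4.645 × 10^8 m³ = 3.766 × 10^5 acre-ft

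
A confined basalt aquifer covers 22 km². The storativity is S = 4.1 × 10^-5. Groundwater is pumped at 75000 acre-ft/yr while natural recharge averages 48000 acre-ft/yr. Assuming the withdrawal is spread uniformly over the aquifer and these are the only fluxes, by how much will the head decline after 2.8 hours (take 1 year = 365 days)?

Δh ≈ 11.8 m

A = 22 km² = 2.2 × 10^7 m²
Net abstraction = 75000 − 48000 = 27000 acre-ft/yr
Q_net = 27000 acre-ft/yr = 91240 m³/d
t = 2.8 hours = 0.1167 d
ΔV = Q × t = 91240 m³/d × 0.1167 d = 10650 m³
Δh = ΔV / (S × A) = 10650 / (4.1 × 10^-5 × 2.2 × 10^7) = 11.8 m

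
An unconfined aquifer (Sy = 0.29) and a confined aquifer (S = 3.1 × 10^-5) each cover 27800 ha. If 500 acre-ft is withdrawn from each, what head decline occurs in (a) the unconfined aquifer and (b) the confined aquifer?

Δh_u ≈ 0.00765 m; Δh_c ≈ 71.6 m

A = 27800 ha = 2.78 × 10^8 m²
ΔV = 500 acre-ft = 6.167 × 10^5 m³
Unconfined: Δh_u = ΔV/(Sy·A) = 6.167 × 10^5/(0.29 × 2.78 × 10^8) = 0.00765 m
Confined: Δh_c = ΔV/(S·A) = 6.167 × 10^5/(3.1 × 10^-5 × 2.78 × 10^8) = 71.56 m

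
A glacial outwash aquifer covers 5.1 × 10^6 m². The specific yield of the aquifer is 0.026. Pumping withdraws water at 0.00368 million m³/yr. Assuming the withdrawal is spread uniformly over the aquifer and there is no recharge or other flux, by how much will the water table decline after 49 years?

Q = 0.00368 million m³/yr = 10.08 m³/d
t = 49 years = 17880 d
ΔV = Q × t = 10.08 m³/d × 17880 d = 1.803 × 10^5 m³
Δh = ΔV / (Sy × A) = 1.803 × 10^5 / (0.026 × 5.1 × 10^6) = 1.36 m

Δh ≈ 1.36 m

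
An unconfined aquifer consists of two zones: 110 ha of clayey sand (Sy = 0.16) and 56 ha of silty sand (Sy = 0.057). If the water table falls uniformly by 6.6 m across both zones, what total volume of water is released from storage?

ΔV ≈ 1.37 × 10^6 m³

A₁ = 110 ha = 1.1 × 10^6 m²; A₂ = 56 ha = 5.6 × 10^5 m²
ΔV₁ = 0.16 × 1.1 × 10^6 × 6.6 = 1.162 × 10^6 m³
ΔV₂ = 0.057 × 5.6 × 10^5 × 6.6 = 2.107 × 10^5 m³
ΔV = ΔV₁ + ΔV₂ = 1.372 × 10^6 m³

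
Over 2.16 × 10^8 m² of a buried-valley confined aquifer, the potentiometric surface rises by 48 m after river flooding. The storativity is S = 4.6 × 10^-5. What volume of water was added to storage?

ΔV ≈ 4.77 × 10^5 m³

ΔV = S × A × Δh = 4.6 × 10^-5 × 2.16 × 10^8 m² × 48 m = 4.769 × 10^5 m³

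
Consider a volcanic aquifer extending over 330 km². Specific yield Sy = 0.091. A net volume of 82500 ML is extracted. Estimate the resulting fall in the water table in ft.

Δh ≈ 9.01 ft

A = 330 km² = 3.3 × 10^8 m²
ΔV = 82500 ML = 8.25 × 10^7 m³
Δh = ΔV / (Sy × A) = 8.25 × 10^7 m³ / (0.091 × 3.3 × 10^8 m²) = 2.747 m
Δh = 2.747 m = 9.013 ft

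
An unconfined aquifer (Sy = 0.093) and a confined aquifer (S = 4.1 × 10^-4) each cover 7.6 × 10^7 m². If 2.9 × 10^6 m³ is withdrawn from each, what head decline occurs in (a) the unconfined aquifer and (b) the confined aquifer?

Unconfined: Δh_u = ΔV/(Sy·A) = 2.9 × 10^6/(0.093 × 7.6 × 10^7) = 0.4103 m
Confined: Δh_c = ΔV/(S·A) = 2.9 × 10^6/(4.1 × 10^-4 × 7.6 × 10^7) = 93.07 m

Δh_u ≈ 0.41 m; Δh_c ≈ 93.1 m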